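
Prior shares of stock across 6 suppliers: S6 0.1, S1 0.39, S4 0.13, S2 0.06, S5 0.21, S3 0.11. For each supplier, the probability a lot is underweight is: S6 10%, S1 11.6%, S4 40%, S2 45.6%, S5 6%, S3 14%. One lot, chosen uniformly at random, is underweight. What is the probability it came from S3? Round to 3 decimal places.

By Bayes' rule, posterior ∝ prior × likelihood:
  S6: 0.1 × 0.1 = 0.01
  S1: 0.39 × 0.116 = 0.04524
  S4: 0.13 × 0.4 = 0.052
  S2: 0.06 × 0.456 = 0.02736
  S5: 0.21 × 0.06 = 0.0126
  S3: 0.11 × 0.14 = 0.0154
Total = 0.1626.
P(S3 | evidence) = 0.0154 / 0.1626 ≈ 0.095.

0.095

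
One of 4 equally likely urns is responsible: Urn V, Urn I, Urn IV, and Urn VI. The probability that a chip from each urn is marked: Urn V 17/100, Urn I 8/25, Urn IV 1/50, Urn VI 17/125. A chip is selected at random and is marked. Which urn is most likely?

Since the prior is uniform, the posterior is proportional to the likelihood:
  Urn V: 0.17
  Urn I: 0.32
  Urn IV: 0.02
  Urn VI: 0.136
Sum = 0.646.
Largest term belongs to Urn I, so Urn I is most probable.

Urn I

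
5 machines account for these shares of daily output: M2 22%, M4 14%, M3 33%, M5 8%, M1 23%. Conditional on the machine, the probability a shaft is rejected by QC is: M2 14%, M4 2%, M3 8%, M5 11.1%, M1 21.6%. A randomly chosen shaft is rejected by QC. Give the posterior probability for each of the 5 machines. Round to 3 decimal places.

Prior × likelihood for each hypothesis:
  M2: 0.22 × 0.14 = 0.0308
  M4: 0.14 × 0.02 = 0.0028
  M3: 0.33 × 0.08 = 0.0264
  M5: 0.08 × 0.111 = 0.00888
  M1: 0.23 × 0.216 = 0.04968
Total = 0.11856.
P(M2 | rejected) = 0.0308/0.11856 ≈ 0.260
P(M4 | rejected) = 0.0028/0.11856 ≈ 0.024
P(M3 | rejected) = 0.0264/0.11856 ≈ 0.223
P(M5 | rejected) = 0.00888/0.11856 ≈ 0.075
P(M1 | rejected) = 0.04968/0.11856 ≈ 0.419

M2 0.260, M4 0.024, M3 0.223, M5 0.075, M1 0.419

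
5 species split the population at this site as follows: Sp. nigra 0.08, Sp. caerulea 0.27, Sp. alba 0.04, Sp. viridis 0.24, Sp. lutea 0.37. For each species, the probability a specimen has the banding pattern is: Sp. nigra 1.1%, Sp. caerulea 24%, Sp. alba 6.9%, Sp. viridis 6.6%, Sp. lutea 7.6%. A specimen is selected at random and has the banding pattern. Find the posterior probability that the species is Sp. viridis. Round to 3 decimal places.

0.141

By Bayes' rule, posterior ∝ prior × likelihood:
  Sp. nigra: 0.08 × 0.011 = 0.00088
  Sp. caerulea: 0.27 × 0.24 = 0.0648
  Sp. alba: 0.04 × 0.069 = 0.00276
  Sp. viridis: 0.24 × 0.066 = 0.01584
  Sp. lutea: 0.37 × 0.076 = 0.02812
Sum = 0.1124.
P(Sp. viridis | evidence) = 0.01584 / 0.1124 ≈ 0.141.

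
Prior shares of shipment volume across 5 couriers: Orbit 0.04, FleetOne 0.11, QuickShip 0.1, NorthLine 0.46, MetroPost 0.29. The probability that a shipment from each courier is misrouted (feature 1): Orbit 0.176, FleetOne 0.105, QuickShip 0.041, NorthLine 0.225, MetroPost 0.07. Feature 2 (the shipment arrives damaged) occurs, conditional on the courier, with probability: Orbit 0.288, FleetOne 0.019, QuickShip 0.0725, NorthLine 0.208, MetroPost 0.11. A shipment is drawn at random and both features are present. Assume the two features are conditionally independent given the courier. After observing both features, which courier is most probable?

Compute prior × likelihood for every hypothesis:
  Orbit: 0.04 × 0.176 × 0.288 = 0.00202752
  FleetOne: 0.11 × 0.105 × 0.019 = 0.00021945
  QuickShip: 0.1 × 0.041 × 0.0725 = 0.00029725
  NorthLine: 0.46 × 0.225 × 0.208 = 0.021528
  MetroPost: 0.29 × 0.07 × 0.11 = 0.002233
Normalizing constant = 0.02630522.
Largest term belongs to NorthLine, so NorthLine is most probable.

NorthLine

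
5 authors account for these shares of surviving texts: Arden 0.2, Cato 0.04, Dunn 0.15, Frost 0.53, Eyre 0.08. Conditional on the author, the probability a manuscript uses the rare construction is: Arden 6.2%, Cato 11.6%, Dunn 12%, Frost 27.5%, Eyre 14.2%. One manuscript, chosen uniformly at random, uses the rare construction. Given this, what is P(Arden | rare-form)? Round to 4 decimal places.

0.0645

By Bayes' rule, posterior ∝ prior × likelihood:
  Arden: 0.2 × 0.062 = 0.0124
  Cato: 0.04 × 0.116 = 0.00464
  Dunn: 0.15 × 0.12 = 0.018
  Frost: 0.53 × 0.275 = 0.14575
  Eyre: 0.08 × 0.142 = 0.01136
Total = 0.19215.
P(Arden | evidence) = 0.0124 / 0.19215 ≈ 0.0645.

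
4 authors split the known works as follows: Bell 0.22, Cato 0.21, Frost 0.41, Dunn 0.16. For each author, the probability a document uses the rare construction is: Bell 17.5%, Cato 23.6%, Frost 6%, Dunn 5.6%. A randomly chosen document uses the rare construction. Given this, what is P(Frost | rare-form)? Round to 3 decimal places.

0.202

Unnormalized posteriors (prior × likelihood):
  Bell: 0.22 × 0.175 = 0.0385
  Cato: 0.21 × 0.236 = 0.04956
  Frost: 0.41 × 0.06 = 0.0246
  Dunn: 0.16 × 0.056 = 0.00896
Normalizing constant = 0.12162.
P(Frost | evidence) = 0.0246 / 0.12162 ≈ 0.202.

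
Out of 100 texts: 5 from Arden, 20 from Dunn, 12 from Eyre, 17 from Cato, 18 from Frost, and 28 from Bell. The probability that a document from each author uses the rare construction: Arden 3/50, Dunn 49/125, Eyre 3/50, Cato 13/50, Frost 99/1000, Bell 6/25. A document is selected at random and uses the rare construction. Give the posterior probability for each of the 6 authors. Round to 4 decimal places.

Prior × likelihood for each hypothesis:
  Arden: 0.05 × 0.06 = 0.003
  Dunn: 0.2 × 0.392 = 0.0784
  Eyre: 0.12 × 0.06 = 0.0072
  Cato: 0.17 × 0.26 = 0.0442
  Frost: 0.18 × 0.099 = 0.01782
  Bell: 0.28 × 0.24 = 0.0672
Total = 0.21782.
P(Arden | rare-form) = 0.003/0.21782 ≈ 0.0138
P(Dunn | rare-form) = 0.0784/0.21782 ≈ 0.3599
P(Eyre | rare-form) = 0.0072/0.21782 ≈ 0.0331
P(Cato | rare-form) = 0.0442/0.21782 ≈ 0.2029
P(Frost | rare-form) = 0.01782/0.21782 ≈ 0.0818
P(Bell | rare-form) = 0.0672/0.21782 ≈ 0.3085

Arden 0.0138, Dunn 0.3599, Eyre 0.0331, Cato 0.2029, Frost 0.0818, Bell 0.3085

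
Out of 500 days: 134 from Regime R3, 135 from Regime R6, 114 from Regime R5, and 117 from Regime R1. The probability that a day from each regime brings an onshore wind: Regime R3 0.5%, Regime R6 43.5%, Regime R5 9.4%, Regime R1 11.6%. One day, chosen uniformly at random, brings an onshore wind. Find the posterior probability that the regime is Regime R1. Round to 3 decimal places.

Unnormalized posteriors (prior × likelihood):
  Regime R3: 0.268 × 0.005 = 0.00134
  Regime R6: 0.27 × 0.435 = 0.11745
  Regime R5: 0.228 × 0.094 = 0.021432
  Regime R1: 0.234 × 0.116 = 0.027144
Sum = 0.167366.
P(Regime R1 | evidence) = 0.027144 / 0.167366 ≈ 0.162.

0.162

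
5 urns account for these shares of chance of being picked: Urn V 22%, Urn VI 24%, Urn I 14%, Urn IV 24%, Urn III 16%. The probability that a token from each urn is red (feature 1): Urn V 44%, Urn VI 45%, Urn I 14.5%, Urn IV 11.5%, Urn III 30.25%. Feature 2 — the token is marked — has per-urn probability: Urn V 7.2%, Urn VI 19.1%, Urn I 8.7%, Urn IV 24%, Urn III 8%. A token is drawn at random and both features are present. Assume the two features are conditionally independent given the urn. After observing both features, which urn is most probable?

Urn VI

Compute prior × likelihood for every hypothesis:
  Urn V: 0.22 × 0.44 × 0.072 = 0.0069696
  Urn VI: 0.24 × 0.45 × 0.191 = 0.020628
  Urn I: 0.14 × 0.145 × 0.087 = 0.0017661
  Urn IV: 0.24 × 0.115 × 0.24 = 0.006624
  Urn III: 0.16 × 0.3025 × 0.08 = 0.003872
Normalizing constant = 0.0398597.
Largest term belongs to Urn VI, so Urn VI is most probable.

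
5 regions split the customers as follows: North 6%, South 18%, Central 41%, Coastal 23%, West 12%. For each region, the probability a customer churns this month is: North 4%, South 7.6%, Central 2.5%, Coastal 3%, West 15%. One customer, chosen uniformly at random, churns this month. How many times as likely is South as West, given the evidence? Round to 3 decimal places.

Prior × likelihood for each hypothesis:
  North: 0.06 × 0.04 = 0.0024
  South: 0.18 × 0.076 = 0.01368
  Central: 0.41 × 0.025 = 0.01025
  Coastal: 0.23 × 0.03 = 0.0069
  West: 0.12 × 0.15 = 0.018
Sum = 0.05123.
The ratio is 0.01368 / 0.018 (the normalizer cancels) = 0.760.

0.760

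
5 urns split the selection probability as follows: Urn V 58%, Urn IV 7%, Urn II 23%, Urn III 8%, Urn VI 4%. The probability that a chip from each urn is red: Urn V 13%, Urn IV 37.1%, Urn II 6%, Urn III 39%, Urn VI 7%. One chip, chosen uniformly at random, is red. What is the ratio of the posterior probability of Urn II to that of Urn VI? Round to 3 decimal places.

Prior × likelihood for each hypothesis:
  Urn V: 0.58 × 0.13 = 0.0754
  Urn IV: 0.07 × 0.371 = 0.02597
  Urn II: 0.23 × 0.06 = 0.0138
  Urn III: 0.08 × 0.39 = 0.0312
  Urn VI: 0.04 × 0.07 = 0.0028
Normalizing constant = 0.14917.
The ratio is 0.0138 / 0.0028 (the normalizer cancels) = 4.929.

4.929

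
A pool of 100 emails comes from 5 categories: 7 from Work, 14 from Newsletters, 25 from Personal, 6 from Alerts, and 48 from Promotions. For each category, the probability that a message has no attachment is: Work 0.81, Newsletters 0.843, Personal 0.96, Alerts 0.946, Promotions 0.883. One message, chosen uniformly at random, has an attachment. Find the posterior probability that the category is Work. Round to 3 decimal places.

0.127

Taking complements, P(attachment | each) = Work 0.19, Newsletters 0.157, Personal 0.04, Alerts 0.054, Promotions 0.117.
Prior × likelihood for each hypothesis:
  Work: 0.07 × 0.19 = 0.0133
  Newsletters: 0.14 × 0.157 = 0.02198
  Personal: 0.25 × 0.04 = 0.01
  Alerts: 0.06 × 0.054 = 0.00324
  Promotions: 0.48 × 0.117 = 0.05616
Normalizing constant = 0.10468.
P(Work | evidence) = 0.0133 / 0.10468 ≈ 0.127.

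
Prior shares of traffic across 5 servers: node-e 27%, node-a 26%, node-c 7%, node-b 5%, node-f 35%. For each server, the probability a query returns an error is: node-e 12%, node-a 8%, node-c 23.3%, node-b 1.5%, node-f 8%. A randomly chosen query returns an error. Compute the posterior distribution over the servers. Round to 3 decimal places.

Prior × likelihood for each hypothesis:
  node-e: 0.27 × 0.12 = 0.0324
  node-a: 0.26 × 0.08 = 0.0208
  node-c: 0.07 × 0.233 = 0.01631
  node-b: 0.05 × 0.015 = 0.00075
  node-f: 0.35 × 0.08 = 0.028
Normalizing constant = 0.09826.
P(node-e | error) = 0.0324/0.09826 ≈ 0.330
P(node-a | error) = 0.0208/0.09826 ≈ 0.212
P(node-c | error) = 0.01631/0.09826 ≈ 0.166
P(node-b | error) = 0.00075/0.09826 ≈ 0.008
P(node-f | error) = 0.028/0.09826 ≈ 0.285

node-e 0.330, node-a 0.212, node-c 0.166, node-b 0.008, node-f 0.285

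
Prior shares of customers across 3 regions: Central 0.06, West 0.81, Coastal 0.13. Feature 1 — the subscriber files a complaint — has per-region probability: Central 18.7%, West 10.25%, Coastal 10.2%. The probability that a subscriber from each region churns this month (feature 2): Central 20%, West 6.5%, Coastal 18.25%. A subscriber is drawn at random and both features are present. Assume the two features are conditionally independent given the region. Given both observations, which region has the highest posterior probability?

By Bayes' rule, posterior ∝ prior × likelihood:
  Central: 0.06 × 0.187 × 0.2 = 0.002244
  West: 0.81 × 0.1025 × 0.065 = 0.005396625
  Coastal: 0.13 × 0.102 × 0.1825 = 0.00241995
Sum = 0.010060575.
Largest term belongs to West, so West is most probable.

West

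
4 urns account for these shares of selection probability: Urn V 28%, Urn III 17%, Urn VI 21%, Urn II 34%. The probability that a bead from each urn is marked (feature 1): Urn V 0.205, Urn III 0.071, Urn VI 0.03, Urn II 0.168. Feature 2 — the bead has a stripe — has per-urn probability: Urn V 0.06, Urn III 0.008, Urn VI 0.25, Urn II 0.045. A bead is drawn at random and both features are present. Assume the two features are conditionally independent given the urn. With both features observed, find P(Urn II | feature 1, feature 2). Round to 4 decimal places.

0.3344

Prior × likelihood for each hypothesis:
  Urn V: 0.28 × 0.205 × 0.06 = 0.003444
  Urn III: 0.17 × 0.071 × 0.008 = 0.00009656
  Urn VI: 0.21 × 0.03 × 0.25 = 0.001575
  Urn II: 0.34 × 0.168 × 0.045 = 0.0025704
Sum = 0.00768596.
P(Urn II | evidence) = 0.0025704 / 0.00768596 ≈ 0.3344.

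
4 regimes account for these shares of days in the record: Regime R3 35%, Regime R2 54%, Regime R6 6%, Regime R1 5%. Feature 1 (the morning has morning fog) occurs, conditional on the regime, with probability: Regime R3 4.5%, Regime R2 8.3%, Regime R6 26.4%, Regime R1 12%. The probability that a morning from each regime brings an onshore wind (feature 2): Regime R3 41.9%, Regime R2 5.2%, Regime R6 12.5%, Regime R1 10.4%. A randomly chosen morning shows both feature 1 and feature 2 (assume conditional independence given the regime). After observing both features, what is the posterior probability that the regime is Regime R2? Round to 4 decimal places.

Prior × likelihood for each hypothesis:
  Regime R3: 0.35 × 0.045 × 0.419 = 0.00659925
  Regime R2: 0.54 × 0.083 × 0.052 = 0.00233064
  Regime R6: 0.06 × 0.264 × 0.125 = 0.00198
  Regime R1: 0.05 × 0.12 × 0.104 = 0.000624
Total = 0.01153389.
P(Regime R2 | evidence) = 0.00233064 / 0.01153389 ≈ 0.2021.

0.2021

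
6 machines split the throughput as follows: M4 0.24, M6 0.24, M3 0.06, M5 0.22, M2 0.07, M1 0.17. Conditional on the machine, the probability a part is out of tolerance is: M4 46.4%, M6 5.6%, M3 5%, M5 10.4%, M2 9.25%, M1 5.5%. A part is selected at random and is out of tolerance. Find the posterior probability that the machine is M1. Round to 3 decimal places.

0.056

Compute prior × likelihood for every hypothesis:
  M4: 0.24 × 0.464 = 0.11136
  M6: 0.24 × 0.056 = 0.01344
  M3: 0.06 × 0.05 = 0.003
  M5: 0.22 × 0.104 = 0.02288
  M2: 0.07 × 0.0925 = 0.006475
  M1: 0.17 × 0.055 = 0.00935
Total = 0.166505.
P(M1 | evidence) = 0.00935 / 0.166505 ≈ 0.056.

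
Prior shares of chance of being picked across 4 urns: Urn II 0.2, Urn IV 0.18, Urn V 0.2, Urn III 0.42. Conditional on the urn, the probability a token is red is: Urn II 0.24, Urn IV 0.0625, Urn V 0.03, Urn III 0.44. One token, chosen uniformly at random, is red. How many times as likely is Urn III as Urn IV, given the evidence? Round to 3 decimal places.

16.427

Compute prior × likelihood for every hypothesis:
  Urn II: 0.2 × 0.24 = 0.048
  Urn IV: 0.18 × 0.0625 = 0.01125
  Urn V: 0.2 × 0.03 = 0.006
  Urn III: 0.42 × 0.44 = 0.1848
Total = 0.25005.
The ratio is 0.1848 / 0.01125 (the normalizer cancels) = 16.427.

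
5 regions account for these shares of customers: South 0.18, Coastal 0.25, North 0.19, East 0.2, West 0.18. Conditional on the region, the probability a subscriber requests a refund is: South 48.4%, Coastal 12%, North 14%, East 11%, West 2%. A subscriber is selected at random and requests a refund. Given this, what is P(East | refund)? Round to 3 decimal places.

0.130

Compute prior × likelihood for every hypothesis:
  South: 0.18 × 0.484 = 0.08712
  Coastal: 0.25 × 0.12 = 0.03
  North: 0.19 × 0.14 = 0.0266
  East: 0.2 × 0.11 = 0.022
  West: 0.18 × 0.02 = 0.0036
Total = 0.16932.
P(East | evidence) = 0.022 / 0.16932 ≈ 0.130.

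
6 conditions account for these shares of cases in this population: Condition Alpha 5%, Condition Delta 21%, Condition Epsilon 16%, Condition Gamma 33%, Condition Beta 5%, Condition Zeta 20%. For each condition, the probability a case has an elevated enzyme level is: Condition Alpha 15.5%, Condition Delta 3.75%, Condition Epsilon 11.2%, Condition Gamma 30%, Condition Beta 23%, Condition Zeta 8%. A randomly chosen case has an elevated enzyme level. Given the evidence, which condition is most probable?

Prior × likelihood for each hypothesis:
  Condition Alpha: 0.05 × 0.155 = 0.00775
  Condition Delta: 0.21 × 0.0375 = 0.007875
  Condition Epsilon: 0.16 × 0.112 = 0.01792
  Condition Gamma: 0.33 × 0.3 = 0.099
  Condition Beta: 0.05 × 0.23 = 0.0115
  Condition Zeta: 0.2 × 0.08 = 0.016
Total = 0.160045.
Largest term belongs to Condition Gamma, so Condition Gamma is most probable.

Condition Gamma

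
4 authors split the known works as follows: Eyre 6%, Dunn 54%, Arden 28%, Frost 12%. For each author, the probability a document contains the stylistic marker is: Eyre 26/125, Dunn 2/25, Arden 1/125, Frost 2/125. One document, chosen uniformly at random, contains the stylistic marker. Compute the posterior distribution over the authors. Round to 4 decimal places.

Compute prior × likelihood for every hypothesis:
  Eyre: 0.06 × 0.208 = 0.01248
  Dunn: 0.54 × 0.08 = 0.0432
  Arden: 0.28 × 0.008 = 0.00224
  Frost: 0.12 × 0.016 = 0.00192
Total = 0.05984.
P(Eyre | marker) = 0.01248/0.05984 ≈ 0.2086
P(Dunn | marker) = 0.0432/0.05984 ≈ 0.7219
P(Arden | marker) = 0.00224/0.05984 ≈ 0.0374
P(Frost | marker) = 0.00192/0.05984 ≈ 0.0321
(Check: 0.2086+0.7219+0.0374+0.0321 = 1.0000.)

Eyre 0.2086, Dunn 0.7219, Arden 0.0374, Frost 0.0321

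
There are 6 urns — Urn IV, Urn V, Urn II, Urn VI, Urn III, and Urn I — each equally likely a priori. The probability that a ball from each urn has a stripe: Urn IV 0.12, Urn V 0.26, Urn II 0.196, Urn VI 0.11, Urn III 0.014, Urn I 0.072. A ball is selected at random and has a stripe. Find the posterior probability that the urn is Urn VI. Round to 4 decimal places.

0.1425

With a uniform prior (1/6 each), posterior ∝ likelihood:
  Urn IV: 0.12
  Urn V: 0.26
  Urn II: 0.196
  Urn VI: 0.11
  Urn III: 0.014
  Urn I: 0.072
Sum = 0.772.
P(Urn VI | evidence) = 0.11 / 0.772 ≈ 0.1425.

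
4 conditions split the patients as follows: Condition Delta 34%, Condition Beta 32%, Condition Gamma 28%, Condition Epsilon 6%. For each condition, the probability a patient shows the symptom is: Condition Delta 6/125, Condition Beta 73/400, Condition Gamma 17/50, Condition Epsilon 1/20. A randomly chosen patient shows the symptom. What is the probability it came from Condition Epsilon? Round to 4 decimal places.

Compute prior × likelihood for every hypothesis:
  Condition Delta: 0.34 × 0.048 = 0.01632
  Condition Beta: 0.32 × 0.1825 = 0.0584
  Condition Gamma: 0.28 × 0.34 = 0.0952
  Condition Epsilon: 0.06 × 0.05 = 0.003
Sum = 0.17292.
P(Condition Epsilon | evidence) = 0.003 / 0.17292 ≈ 0.0173.

0.0173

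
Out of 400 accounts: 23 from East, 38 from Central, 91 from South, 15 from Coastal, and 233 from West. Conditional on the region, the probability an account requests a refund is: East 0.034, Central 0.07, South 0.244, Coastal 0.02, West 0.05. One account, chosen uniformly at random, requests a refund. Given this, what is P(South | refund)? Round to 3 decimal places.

Unnormalized posteriors (prior × likelihood):
  East: 0.0575 × 0.034 = 0.001955
  Central: 0.095 × 0.07 = 0.00665
  South: 0.2275 × 0.244 = 0.05551
  Coastal: 0.0375 × 0.02 = 0.00075
  West: 0.5825 × 0.05 = 0.029125
Sum = 0.09399.
P(South | evidence) = 0.05551 / 0.09399 ≈ 0.591.

0.591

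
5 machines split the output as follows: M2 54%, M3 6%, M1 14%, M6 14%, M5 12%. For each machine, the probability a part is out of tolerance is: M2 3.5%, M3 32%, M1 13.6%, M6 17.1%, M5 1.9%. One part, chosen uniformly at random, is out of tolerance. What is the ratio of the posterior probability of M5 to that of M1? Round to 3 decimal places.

Prior × likelihood for each hypothesis:
  M2: 0.54 × 0.035 = 0.0189
  M3: 0.06 × 0.32 = 0.0192
  M1: 0.14 × 0.136 = 0.01904
  M6: 0.14 × 0.171 = 0.02394
  M5: 0.12 × 0.019 = 0.00228
Sum = 0.08336.
The ratio is 0.00228 / 0.01904 (the normalizer cancels) = 0.120.

0.120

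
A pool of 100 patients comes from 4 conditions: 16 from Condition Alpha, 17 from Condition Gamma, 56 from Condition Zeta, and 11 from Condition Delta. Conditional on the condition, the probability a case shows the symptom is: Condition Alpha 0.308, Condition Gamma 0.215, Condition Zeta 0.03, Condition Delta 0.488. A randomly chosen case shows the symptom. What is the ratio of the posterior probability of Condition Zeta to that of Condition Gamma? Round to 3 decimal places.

Prior × likelihood for each hypothesis:
  Condition Alpha: 0.16 × 0.308 = 0.04928
  Condition Gamma: 0.17 × 0.215 = 0.03655
  Condition Zeta: 0.56 × 0.03 = 0.0168
  Condition Delta: 0.11 × 0.488 = 0.05368
Normalizing constant = 0.15631.
The ratio is 0.0168 / 0.03655 (the normalizer cancels) = 0.460.

0.460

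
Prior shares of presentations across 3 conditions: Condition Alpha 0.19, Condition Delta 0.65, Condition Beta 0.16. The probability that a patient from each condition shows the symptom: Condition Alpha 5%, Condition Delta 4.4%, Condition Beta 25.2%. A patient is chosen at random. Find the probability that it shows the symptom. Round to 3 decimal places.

0.078

Unnormalized posteriors (prior × likelihood):
  Condition Alpha: 0.19 × 0.05 = 0.0095
  Condition Delta: 0.65 × 0.044 = 0.0286
  Condition Beta: 0.16 × 0.252 = 0.04032
P(symptomatic) = 0.0095 + 0.0286 + 0.04032 = 0.07842 → 0.078.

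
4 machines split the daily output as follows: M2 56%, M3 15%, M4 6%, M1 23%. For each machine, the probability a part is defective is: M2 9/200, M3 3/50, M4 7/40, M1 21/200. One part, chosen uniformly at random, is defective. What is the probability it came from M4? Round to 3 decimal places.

Prior × likelihood for each hypothesis:
  M2: 0.56 × 0.045 = 0.0252
  M3: 0.15 × 0.06 = 0.009
  M4: 0.06 × 0.175 = 0.0105
  M1: 0.23 × 0.105 = 0.02415
Sum = 0.06885.
P(M4 | evidence) = 0.0105 / 0.06885 ≈ 0.153.

0.153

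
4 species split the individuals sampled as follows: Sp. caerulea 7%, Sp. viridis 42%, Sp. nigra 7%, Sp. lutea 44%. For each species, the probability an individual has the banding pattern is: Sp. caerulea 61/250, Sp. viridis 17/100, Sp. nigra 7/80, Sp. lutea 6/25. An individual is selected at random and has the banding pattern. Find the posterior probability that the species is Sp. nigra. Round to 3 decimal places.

Prior × likelihood for each hypothesis:
  Sp. caerulea: 0.07 × 0.244 = 0.01708
  Sp. viridis: 0.42 × 0.17 = 0.0714
  Sp. nigra: 0.07 × 0.0875 = 0.006125
  Sp. lutea: 0.44 × 0.24 = 0.1056
Sum = 0.200205.
P(Sp. nigra | evidence) = 0.006125 / 0.200205 ≈ 0.031.

0.031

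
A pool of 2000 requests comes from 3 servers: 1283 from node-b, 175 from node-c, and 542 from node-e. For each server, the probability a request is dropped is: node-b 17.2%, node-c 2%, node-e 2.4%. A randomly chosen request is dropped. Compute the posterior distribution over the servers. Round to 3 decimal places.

Unnormalized posteriors (prior × likelihood):
  node-b: 0.6415 × 0.172 = 0.110338
  node-c: 0.0875 × 0.02 = 0.00175
  node-e: 0.271 × 0.024 = 0.006504
Sum = 0.118592.
P(node-b | dropped) = 0.110338/0.118592 ≈ 0.930
P(node-c | dropped) = 0.00175/0.118592 ≈ 0.015
P(node-e | dropped) = 0.006504/0.118592 ≈ 0.055

node-b 0.930, node-c 0.015, node-e 0.055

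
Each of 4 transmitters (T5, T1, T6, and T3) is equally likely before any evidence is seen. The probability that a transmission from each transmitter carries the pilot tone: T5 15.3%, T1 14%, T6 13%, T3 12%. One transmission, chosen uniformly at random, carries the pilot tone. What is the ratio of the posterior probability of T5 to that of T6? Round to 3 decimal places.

1.177

With a uniform prior (1/4 each), posterior ∝ likelihood:
  T5: 0.153
  T1: 0.14
  T6: 0.13
  T3: 0.12
Normalizing constant = 0.543.
The ratio is 0.153 / 0.13 (the normalizer cancels) = 1.177.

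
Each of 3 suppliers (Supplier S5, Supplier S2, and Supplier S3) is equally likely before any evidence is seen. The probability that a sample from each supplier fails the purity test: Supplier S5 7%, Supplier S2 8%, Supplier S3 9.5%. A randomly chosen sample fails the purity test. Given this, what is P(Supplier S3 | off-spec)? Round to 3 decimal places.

0.388

Since the prior is uniform, the posterior is proportional to the likelihood:
  Supplier S5: 0.07
  Supplier S2: 0.08
  Supplier S3: 0.095
Normalizing constant = 0.245.
P(Supplier S3 | evidence) = 0.095 / 0.245 ≈ 0.388.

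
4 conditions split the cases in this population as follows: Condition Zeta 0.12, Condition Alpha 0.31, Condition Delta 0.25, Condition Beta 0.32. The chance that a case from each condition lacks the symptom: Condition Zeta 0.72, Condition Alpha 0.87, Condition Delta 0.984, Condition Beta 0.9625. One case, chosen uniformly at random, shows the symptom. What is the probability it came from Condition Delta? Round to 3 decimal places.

Taking complements, P(symptomatic | each) = Condition Zeta 0.28, Condition Alpha 0.13, Condition Delta 0.016, Condition Beta 0.0375.
Compute prior × likelihood for every hypothesis:
  Condition Zeta: 0.12 × 0.28 = 0.0336
  Condition Alpha: 0.31 × 0.13 = 0.0403
  Condition Delta: 0.25 × 0.016 = 0.004
  Condition Beta: 0.32 × 0.0375 = 0.012
Total = 0.0899.
P(Condition Delta | evidence) = 0.004 / 0.0899 ≈ 0.044.

0.044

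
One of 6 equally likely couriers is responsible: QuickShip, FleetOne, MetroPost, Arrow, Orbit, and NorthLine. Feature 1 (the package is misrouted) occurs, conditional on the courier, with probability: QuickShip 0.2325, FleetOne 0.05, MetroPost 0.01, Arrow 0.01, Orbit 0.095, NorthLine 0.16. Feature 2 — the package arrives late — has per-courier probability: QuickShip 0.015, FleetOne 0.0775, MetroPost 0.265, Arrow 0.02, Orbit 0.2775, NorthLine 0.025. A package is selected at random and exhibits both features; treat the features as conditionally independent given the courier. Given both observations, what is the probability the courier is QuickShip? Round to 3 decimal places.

Since the prior is uniform, the posterior is proportional to the likelihood:
  QuickShip: 0.2325 × 0.015 = 0.0034875
  FleetOne: 0.05 × 0.0775 = 0.003875
  MetroPost: 0.01 × 0.265 = 0.00265
  Arrow: 0.01 × 0.02 = 0.0002
  Orbit: 0.095 × 0.2775 = 0.0263625
  NorthLine: 0.16 × 0.025 = 0.004
Total = 0.040575.
P(QuickShip | evidence) = 0.0034875 / 0.040575 ≈ 0.086.

0.086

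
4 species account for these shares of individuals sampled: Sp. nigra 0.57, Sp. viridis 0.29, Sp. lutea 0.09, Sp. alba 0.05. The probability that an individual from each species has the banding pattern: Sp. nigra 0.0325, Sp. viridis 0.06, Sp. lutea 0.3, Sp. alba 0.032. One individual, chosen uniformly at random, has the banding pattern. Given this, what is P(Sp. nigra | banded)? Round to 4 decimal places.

Compute prior × likelihood for every hypothesis:
  Sp. nigra: 0.57 × 0.0325 = 0.018525
  Sp. viridis: 0.29 × 0.06 = 0.0174
  Sp. lutea: 0.09 × 0.3 = 0.027
  Sp. alba: 0.05 × 0.032 = 0.0016
Sum = 0.064525.
P(Sp. nigra | evidence) = 0.018525 / 0.064525 ≈ 0.2871.

0.2871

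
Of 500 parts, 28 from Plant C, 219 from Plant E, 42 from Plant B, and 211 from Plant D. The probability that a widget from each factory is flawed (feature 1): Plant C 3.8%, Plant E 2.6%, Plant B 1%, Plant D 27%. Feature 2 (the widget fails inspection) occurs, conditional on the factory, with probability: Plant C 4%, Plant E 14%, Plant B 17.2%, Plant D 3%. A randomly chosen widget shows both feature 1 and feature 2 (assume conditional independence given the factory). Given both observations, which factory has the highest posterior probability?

Unnormalized posteriors (prior × likelihood):
  Plant C: 0.056 × 0.038 × 0.04 = 0.00008512
  Plant E: 0.438 × 0.026 × 0.14 = 0.00159432
  Plant B: 0.084 × 0.01 × 0.172 = 0.00014448
  Plant D: 0.422 × 0.27 × 0.03 = 0.0034182
Total = 0.00524212.
Largest term belongs to Plant D, so Plant D is most probable.

Plant D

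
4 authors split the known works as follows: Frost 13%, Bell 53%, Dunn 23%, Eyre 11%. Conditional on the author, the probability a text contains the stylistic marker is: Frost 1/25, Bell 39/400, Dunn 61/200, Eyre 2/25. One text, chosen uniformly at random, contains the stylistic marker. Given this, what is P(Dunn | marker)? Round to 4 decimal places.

0.5165

By Bayes' rule, posterior ∝ prior × likelihood:
  Frost: 0.13 × 0.04 = 0.0052
  Bell: 0.53 × 0.0975 = 0.051675
  Dunn: 0.23 × 0.305 = 0.07015
  Eyre: 0.11 × 0.08 = 0.0088
Normalizing constant = 0.135825.
P(Dunn | evidence) = 0.07015 / 0.135825 ≈ 0.5165.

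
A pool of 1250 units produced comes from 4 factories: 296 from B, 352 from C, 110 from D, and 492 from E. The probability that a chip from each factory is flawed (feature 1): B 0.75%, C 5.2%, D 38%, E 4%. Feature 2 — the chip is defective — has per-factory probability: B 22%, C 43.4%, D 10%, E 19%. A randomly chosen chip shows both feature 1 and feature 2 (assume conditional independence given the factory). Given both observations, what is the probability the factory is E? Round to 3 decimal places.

Prior × likelihood for each hypothesis:
  B: 0.2368 × 0.0075 × 0.22 = 0.00039072
  C: 0.2816 × 0.052 × 0.434 = 0.0063551488
  D: 0.088 × 0.38 × 0.1 = 0.003344
  E: 0.3936 × 0.04 × 0.19 = 0.00299136
Sum = 0.0130812288.
P(E | evidence) = 0.00299136 / 0.0130812288 ≈ 0.229.

0.229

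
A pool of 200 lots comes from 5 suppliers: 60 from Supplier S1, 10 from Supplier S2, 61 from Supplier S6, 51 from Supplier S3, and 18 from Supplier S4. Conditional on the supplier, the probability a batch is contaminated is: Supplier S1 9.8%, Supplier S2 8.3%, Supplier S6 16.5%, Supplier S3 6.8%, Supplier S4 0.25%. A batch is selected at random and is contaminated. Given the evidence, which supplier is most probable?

Supplier S6

Compute prior × likelihood for every hypothesis:
  Supplier S1: 0.3 × 0.098 = 0.0294
  Supplier S2: 0.05 × 0.083 = 0.00415
  Supplier S6: 0.305 × 0.165 = 0.050325
  Supplier S3: 0.255 × 0.068 = 0.01734
  Supplier S4: 0.09 × 0.0025 = 0.000225
Total = 0.10144.
Largest term belongs to Supplier S6, so Supplier S6 is most probable.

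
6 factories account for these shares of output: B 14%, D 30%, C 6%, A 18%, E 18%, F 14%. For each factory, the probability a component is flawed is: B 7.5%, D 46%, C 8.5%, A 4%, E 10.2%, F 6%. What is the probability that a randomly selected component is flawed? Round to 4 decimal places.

Compute prior × likelihood for every hypothesis:
  B: 0.14 × 0.075 = 0.0105
  D: 0.3 × 0.46 = 0.138
  C: 0.06 × 0.085 = 0.0051
  A: 0.18 × 0.04 = 0.0072
  E: 0.18 × 0.102 = 0.01836
  F: 0.14 × 0.06 = 0.0084
P(flawed) = 0.0105 + 0.138 + 0.0051 + 0.0072 + 0.01836 + 0.0084 = 0.18756 → 0.1876.

0.1876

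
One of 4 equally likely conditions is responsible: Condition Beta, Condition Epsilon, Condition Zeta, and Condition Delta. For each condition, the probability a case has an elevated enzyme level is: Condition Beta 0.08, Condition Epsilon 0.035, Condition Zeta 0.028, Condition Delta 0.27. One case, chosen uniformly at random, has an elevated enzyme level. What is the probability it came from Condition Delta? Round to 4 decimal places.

With a uniform prior (1/4 each), posterior ∝ likelihood:
  Condition Beta: 0.08
  Condition Epsilon: 0.035
  Condition Zeta: 0.028
  Condition Delta: 0.27
Sum = 0.413.
P(Condition Delta | evidence) = 0.27 / 0.413 ≈ 0.6538.

0.6538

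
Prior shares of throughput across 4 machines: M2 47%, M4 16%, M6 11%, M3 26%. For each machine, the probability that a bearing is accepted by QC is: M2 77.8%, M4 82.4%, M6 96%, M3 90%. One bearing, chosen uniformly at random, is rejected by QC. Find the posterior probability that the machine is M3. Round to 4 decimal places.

Taking complements, P(rejected | each) = M2 0.222, M4 0.176, M6 0.04, M3 0.1.
Unnormalized posteriors (prior × likelihood):
  M2: 0.47 × 0.222 = 0.10434
  M4: 0.16 × 0.176 = 0.02816
  M6: 0.11 × 0.04 = 0.0044
  M3: 0.26 × 0.1 = 0.026
Normalizing constant = 0.1629.
P(M3 | evidence) = 0.026 / 0.1629 ≈ 0.1596.

0.1596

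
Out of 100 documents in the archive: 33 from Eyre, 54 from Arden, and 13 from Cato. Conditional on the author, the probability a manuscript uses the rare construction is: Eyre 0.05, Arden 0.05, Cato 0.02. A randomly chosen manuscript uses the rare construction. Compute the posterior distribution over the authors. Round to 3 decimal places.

Eyre 0.358, Arden 0.586, Cato 0.056

By Bayes' rule, posterior ∝ prior × likelihood:
  Eyre: 0.33 × 0.05 = 0.0165
  Arden: 0.54 × 0.05 = 0.027
  Cato: 0.13 × 0.02 = 0.0026
Sum = 0.0461.
P(Eyre | rare-form) = 0.0165/0.0461 ≈ 0.358
P(Arden | rare-form) = 0.027/0.0461 ≈ 0.586
P(Cato | rare-form) = 0.0026/0.0461 ≈ 0.056
(Check: 0.358+0.586+0.056 = 1.000.)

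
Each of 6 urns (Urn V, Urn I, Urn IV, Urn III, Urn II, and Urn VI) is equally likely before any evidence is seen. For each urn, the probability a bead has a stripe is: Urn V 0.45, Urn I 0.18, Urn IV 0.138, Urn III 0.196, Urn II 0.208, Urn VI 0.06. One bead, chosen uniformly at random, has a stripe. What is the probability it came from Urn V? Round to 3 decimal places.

0.365

Since the prior is uniform, the posterior is proportional to the likelihood:
  Urn V: 0.45
  Urn I: 0.18
  Urn IV: 0.138
  Urn III: 0.196
  Urn II: 0.208
  Urn VI: 0.06
Sum = 1.232.
P(Urn V | evidence) = 0.45 / 1.232 ≈ 0.365.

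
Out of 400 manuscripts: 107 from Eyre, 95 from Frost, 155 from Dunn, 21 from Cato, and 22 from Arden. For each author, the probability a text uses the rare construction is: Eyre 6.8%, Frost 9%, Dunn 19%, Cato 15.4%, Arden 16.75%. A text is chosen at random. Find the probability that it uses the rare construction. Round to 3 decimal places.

Prior × likelihood for each hypothesis:
  Eyre: 0.2675 × 0.068 = 0.01819
  Frost: 0.2375 × 0.09 = 0.021375
  Dunn: 0.3875 × 0.19 = 0.073625
  Cato: 0.0525 × 0.154 = 0.008085
  Arden: 0.055 × 0.1675 = 0.0092125
P(rare-form) = 0.01819 + 0.021375 + 0.073625 + 0.008085 + 0.0092125 = 0.1304875 → 0.130.

0.130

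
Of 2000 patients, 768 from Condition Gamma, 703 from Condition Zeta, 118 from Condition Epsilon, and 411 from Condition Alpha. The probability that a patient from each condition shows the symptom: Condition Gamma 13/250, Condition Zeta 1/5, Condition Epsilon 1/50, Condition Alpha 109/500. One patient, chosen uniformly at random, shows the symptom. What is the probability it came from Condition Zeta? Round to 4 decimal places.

Unnormalized posteriors (prior × likelihood):
  Condition Gamma: 0.384 × 0.052 = 0.019968
  Condition Zeta: 0.3515 × 0.2 = 0.0703
  Condition Epsilon: 0.059 × 0.02 = 0.00118
  Condition Alpha: 0.2055 × 0.218 = 0.044799
Total = 0.136247.
P(Condition Zeta | evidence) = 0.0703 / 0.136247 ≈ 0.5160.

0.5160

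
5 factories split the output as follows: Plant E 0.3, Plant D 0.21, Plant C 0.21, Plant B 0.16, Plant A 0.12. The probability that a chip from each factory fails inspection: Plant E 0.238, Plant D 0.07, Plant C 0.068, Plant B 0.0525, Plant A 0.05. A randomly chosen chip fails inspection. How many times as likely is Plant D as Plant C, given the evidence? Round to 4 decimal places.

Compute prior × likelihood for every hypothesis:
  Plant E: 0.3 × 0.238 = 0.0714
  Plant D: 0.21 × 0.07 = 0.0147
  Plant C: 0.21 × 0.068 = 0.01428
  Plant B: 0.16 × 0.0525 = 0.0084
  Plant A: 0.12 × 0.05 = 0.006
Sum = 0.11478.
The ratio is 0.0147 / 0.01428 (the normalizer cancels) = 1.0294.

1.0294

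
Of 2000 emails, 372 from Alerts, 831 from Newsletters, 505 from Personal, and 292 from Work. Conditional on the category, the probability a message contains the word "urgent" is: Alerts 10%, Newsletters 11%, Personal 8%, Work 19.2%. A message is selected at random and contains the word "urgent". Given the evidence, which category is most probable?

Newsletters

Prior × likelihood for each hypothesis:
  Alerts: 0.186 × 0.1 = 0.0186
  Newsletters: 0.4155 × 0.11 = 0.045705
  Personal: 0.2525 × 0.08 = 0.0202
  Work: 0.146 × 0.192 = 0.028032
Sum = 0.112537.
Largest term belongs to Newsletters, so Newsletters is most probable.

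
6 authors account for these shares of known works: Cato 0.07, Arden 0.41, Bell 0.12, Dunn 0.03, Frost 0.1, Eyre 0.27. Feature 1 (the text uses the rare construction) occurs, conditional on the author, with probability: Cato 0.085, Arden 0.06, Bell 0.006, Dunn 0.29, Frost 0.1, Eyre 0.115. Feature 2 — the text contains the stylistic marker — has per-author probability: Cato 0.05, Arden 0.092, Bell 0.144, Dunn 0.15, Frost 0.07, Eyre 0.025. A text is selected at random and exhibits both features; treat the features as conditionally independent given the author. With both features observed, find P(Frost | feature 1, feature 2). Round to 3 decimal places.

0.129

Prior × likelihood for each hypothesis:
  Cato: 0.07 × 0.085 × 0.05 = 0.0002975
  Arden: 0.41 × 0.06 × 0.092 = 0.0022632
  Bell: 0.12 × 0.006 × 0.144 = 0.00010368
  Dunn: 0.03 × 0.29 × 0.15 = 0.001305
  Frost: 0.1 × 0.1 × 0.07 = 0.0007
  Eyre: 0.27 × 0.115 × 0.025 = 0.00077625
Normalizing constant = 0.00544563.
P(Frost | evidence) = 0.0007 / 0.00544563 ≈ 0.129.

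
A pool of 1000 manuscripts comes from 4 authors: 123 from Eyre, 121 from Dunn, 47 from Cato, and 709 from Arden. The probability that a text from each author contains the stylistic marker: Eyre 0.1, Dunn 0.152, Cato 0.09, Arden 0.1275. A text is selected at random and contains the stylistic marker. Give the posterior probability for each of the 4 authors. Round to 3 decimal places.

Unnormalized posteriors (prior × likelihood):
  Eyre: 0.123 × 0.1 = 0.0123
  Dunn: 0.121 × 0.152 = 0.018392
  Cato: 0.047 × 0.09 = 0.00423
  Arden: 0.709 × 0.1275 = 0.0903975
Normalizing constant = 0.1253195.
P(Eyre | marker) = 0.0123/0.1253195 ≈ 0.098
P(Dunn | marker) = 0.018392/0.1253195 ≈ 0.147
P(Cato | marker) = 0.00423/0.1253195 ≈ 0.034
P(Arden | marker) = 0.0903975/0.1253195 ≈ 0.721

Eyre 0.098, Dunn 0.147, Cato 0.034, Arden 0.721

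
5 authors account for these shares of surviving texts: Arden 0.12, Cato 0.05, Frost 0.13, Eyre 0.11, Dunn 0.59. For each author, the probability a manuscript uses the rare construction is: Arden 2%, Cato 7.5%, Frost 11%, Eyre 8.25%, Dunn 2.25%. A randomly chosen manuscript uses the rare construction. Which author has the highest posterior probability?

By Bayes' rule, posterior ∝ prior × likelihood:
  Arden: 0.12 × 0.02 = 0.0024
  Cato: 0.05 × 0.075 = 0.00375
  Frost: 0.13 × 0.11 = 0.0143
  Eyre: 0.11 × 0.0825 = 0.009075
  Dunn: 0.59 × 0.0225 = 0.013275
Total = 0.0428.
Largest term belongs to Frost, so Frost is most probable.

Frost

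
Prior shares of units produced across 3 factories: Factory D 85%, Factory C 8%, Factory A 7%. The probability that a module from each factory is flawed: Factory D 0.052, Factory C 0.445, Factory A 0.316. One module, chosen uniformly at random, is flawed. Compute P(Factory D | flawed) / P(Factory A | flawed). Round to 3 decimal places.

1.998

By Bayes' rule, posterior ∝ prior × likelihood:
  Factory D: 0.85 × 0.052 = 0.0442
  Factory C: 0.08 × 0.445 = 0.0356
  Factory A: 0.07 × 0.316 = 0.02212
Sum = 0.10192.
The ratio is 0.0442 / 0.02212 (the normalizer cancels) = 1.998.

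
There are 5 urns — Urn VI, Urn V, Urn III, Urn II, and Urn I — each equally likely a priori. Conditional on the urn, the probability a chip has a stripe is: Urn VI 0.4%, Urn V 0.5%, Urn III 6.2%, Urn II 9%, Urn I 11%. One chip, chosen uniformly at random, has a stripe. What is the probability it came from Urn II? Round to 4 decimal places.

With a uniform prior (1/5 each), posterior ∝ likelihood:
  Urn VI: 0.004
  Urn V: 0.005
  Urn III: 0.062
  Urn II: 0.09
  Urn I: 0.11
Normalizing constant = 0.271.
P(Urn II | evidence) = 0.09 / 0.271 ≈ 0.3321.

0.3321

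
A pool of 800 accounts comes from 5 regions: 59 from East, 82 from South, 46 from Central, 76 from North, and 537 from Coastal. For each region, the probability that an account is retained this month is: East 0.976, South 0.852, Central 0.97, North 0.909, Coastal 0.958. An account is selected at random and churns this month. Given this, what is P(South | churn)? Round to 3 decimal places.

0.273

Taking complements, P(churn | each) = East 0.024, South 0.148, Central 0.03, North 0.091, Coastal 0.042.
Compute prior × likelihood for every hypothesis:
  East: 0.07375 × 0.024 = 0.00177
  South: 0.1025 × 0.148 = 0.01517
  Central: 0.0575 × 0.03 = 0.001725
  North: 0.095 × 0.091 = 0.008645
  Coastal: 0.67125 × 0.042 = 0.0281925
Sum = 0.0555025.
P(South | evidence) = 0.01517 / 0.0555025 ≈ 0.273.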